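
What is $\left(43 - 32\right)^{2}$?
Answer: $121$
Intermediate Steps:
$\left(43 - 32\right)^{2} = 11^{2} = 121$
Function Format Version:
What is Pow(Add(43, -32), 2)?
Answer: 121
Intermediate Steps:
Pow(Add(43, -32), 2) = Pow(11, 2) = 121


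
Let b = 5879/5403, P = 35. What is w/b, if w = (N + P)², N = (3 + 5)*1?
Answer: 9990147/5879 ≈ 1699.3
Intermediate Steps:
N = 8 (N = 8*1 = 8)
b = 5879/5403 (b = 5879*(1/5403) = 5879/5403 ≈ 1.0881)
w = 1849 (w = (8 + 35)² = 43² = 1849)
w/b = 1849/(5879/5403) = 1849*(5403/5879) = 9990147/5879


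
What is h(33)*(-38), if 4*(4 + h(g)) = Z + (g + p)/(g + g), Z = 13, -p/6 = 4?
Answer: 1197/44 ≈ 27.205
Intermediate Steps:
p = -24 (p = -6*4 = -24)
h(g) = -¾ + (-24 + g)/(8*g) (h(g) = -4 + (13 + (g - 24)/(g + g))/4 = -4 + (13 + (-24 + g)/((2*g)))/4 = -4 + (13 + (-24 + g)*(1/(2*g)))/4 = -4 + (13 + (-24 + g)/(2*g))/4 = -4 + (13/4 + (-24 + g)/(8*g)) = -¾ + (-24 + g)/(8*g))
h(33)*(-38) = (-5/8 - 3/33)*(-38) = (-5/8 - 3*1/33)*(-38) = (-5/8 - 1/11)*(-38) = -63/88*(-38) = 1197/44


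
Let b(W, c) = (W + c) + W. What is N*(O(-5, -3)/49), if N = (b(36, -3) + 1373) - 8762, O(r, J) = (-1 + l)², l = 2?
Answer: -7320/49 ≈ -149.39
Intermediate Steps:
O(r, J) = 1 (O(r, J) = (-1 + 2)² = 1² = 1)
b(W, c) = c + 2*W
N = -7320 (N = ((-3 + 2*36) + 1373) - 8762 = ((-3 + 72) + 1373) - 8762 = (69 + 1373) - 8762 = 1442 - 8762 = -7320)
N*(O(-5, -3)/49) = -7320/49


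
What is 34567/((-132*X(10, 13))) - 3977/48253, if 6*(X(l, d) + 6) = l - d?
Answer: 128042245/3184698 ≈ 40.205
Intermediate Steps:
X(l, d) = -6 - d/6 + l/6 (X(l, d) = -6 + (l - d)/6 = -6 + (-d/6 + l/6) = -6 - d/6 + l/6)
34567/((-132*X(10, 13))) - 3977/48253 = 34567/((-132*(-6 - ⅙*13 + (⅙)*10))) - 3977/48253 = 34567/((-132*(-6 - 13/6 + 5/3))) - 3977*1/48253 = 34567/((-132*(-13/2))) - 3977/48253 = 34567/858 - 3977/48253 = 34567*(1/858) - 3977/48253 = 2659/66 - 3977/48253 = 128042245/3184698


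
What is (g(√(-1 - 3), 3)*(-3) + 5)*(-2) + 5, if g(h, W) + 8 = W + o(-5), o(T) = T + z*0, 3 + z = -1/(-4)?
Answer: -65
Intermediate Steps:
z = -11/4 (z = -3 - 1/(-4) = -3 - 1*(-¼) = -3 + ¼ = -11/4 ≈ -2.7500)
o(T) = T (o(T) = T - 11/4*0 = T + 0 = T)
g(h, W) = -13 + W (g(h, W) = -8 + (W - 5) = -8 + (-5 + W) = -13 + W)
(g(√(-1 - 3), 3)*(-3) + 5)*(-2) + 5 = ((-13 + 3)*(-3) + 5)*(-2) + 5 = (-10*(-3) + 5)*(-2) + 5 = (30 + 5)*(-2) + 5 = 35*(-2) + 5 = -70 + 5 = -65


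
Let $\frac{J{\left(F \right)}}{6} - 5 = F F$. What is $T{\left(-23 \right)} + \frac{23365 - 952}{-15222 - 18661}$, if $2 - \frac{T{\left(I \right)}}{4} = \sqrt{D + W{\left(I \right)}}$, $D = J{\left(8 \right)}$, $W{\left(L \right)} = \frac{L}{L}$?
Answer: $\frac{8021}{1093} - 4 \sqrt{415} \approx -74.148$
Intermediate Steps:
$J{\left(F \right)} = 30 + 6 F^{2}$ ($J{\left(F \right)} = 30 + 6 F F = 30 + 6 F^{2}$)
$W{\left(L \right)} = 1$
$D = 414$ ($D = 30 + 6 \cdot 8^{2} = 30 + 6 \cdot 64 = 30 + 384 = 414$)
$T{\left(I \right)} = 8 - 4 \sqrt{415}$ ($T{\left(I \right)} = 8 - 4 \sqrt{414 + 1} = 8 - 4 \sqrt{415}$)
$T{\left(-23 \right)} + \frac{23365 - 952}{-15222 - 18661} = \left(8 - 4 \sqrt{415}\right) + \frac{23365 - 952}{-15222 - 18661} = \left(8 - 4 \sqrt{415}\right) + \frac{23365 - 952}{-33883} = \left(8 - 4 \sqrt{415}\right) + 22413 \left(- \frac{1}{33883}\right) = \left(8 - 4 \sqrt{415}\right) - \frac{723}{1093} = \frac{8021}{1093} - 4 \sqrt{415}$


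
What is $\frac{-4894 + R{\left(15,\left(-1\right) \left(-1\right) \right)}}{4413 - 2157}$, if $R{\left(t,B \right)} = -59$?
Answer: $- \frac{1651}{752} \approx -2.1955$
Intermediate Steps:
$\frac{-4894 + R{\left(15,\left(-1\right) \left(-1\right) \right)}}{4413 - 2157} = \frac{-4894 - 59}{4413 - 2157} = - \frac{4953}{2256} = \left(-4953\right) \frac{1}{2256} = - \frac{1651}{752}$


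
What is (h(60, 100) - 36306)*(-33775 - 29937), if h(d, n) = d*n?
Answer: 1930855872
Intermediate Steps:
(h(60, 100) - 36306)*(-33775 - 29937) = (60*100 - 36306)*(-33775 - 29937) = (6000 - 36306)*(-63712) = -30306*(-63712) = 1930855872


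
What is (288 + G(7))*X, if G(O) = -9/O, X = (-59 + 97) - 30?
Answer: 16056/7 ≈ 2293.7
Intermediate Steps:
X = 8 (X = 38 - 30 = 8)
(288 + G(7))*X = (288 - 9/7)*8 = (2007/7)*8 = 16056/7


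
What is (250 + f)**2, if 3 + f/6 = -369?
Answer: 3928324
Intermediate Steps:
f = -2232 (f = -18 + 6*(-369) = -18 - 2214 = -2232)
(250 + f)**2 = (250 - 2232)**2 = (-1982)**2 = 3928324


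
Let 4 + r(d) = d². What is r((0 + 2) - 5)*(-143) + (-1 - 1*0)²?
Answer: -714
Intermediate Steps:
r(d) = -4 + d²
r((0 + 2) - 5)*(-143) + (-1 - 1*0)² = (-4 + ((0 + 2) - 5)²)*(-143) + (-1 - 1*0)² = (-4 + (2 - 5)²)*(-143) + (-1 + 0)² = (-4 + (-3)²)*(-143) + (-1)² = (-4 + 9)*(-143) + 1 = 5*(-143) + 1 = -715 + 1 = -714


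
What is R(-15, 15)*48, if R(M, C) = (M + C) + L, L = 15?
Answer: 720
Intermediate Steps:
R(M, C) = 15 + C + M (R(M, C) = (M + C) + 15 = (C + M) + 15 = 15 + C + M)
R(-15, 15)*48 = (15 + 15 - 15)*48 = 15*48 = 720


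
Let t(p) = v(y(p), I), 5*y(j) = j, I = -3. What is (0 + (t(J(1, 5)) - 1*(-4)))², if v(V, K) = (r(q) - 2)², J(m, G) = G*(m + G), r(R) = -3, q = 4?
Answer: 841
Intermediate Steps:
y(j) = j/5
J(m, G) = G*(G + m)
v(V, K) = 25 (v(V, K) = (-3 - 2)² = (-5)² = 25)
t(p) = 25
(0 + (t(J(1, 5)) - 1*(-4)))² = (0 + (25 - 1*(-4)))² = (0 + (25 + 4))² = (0 + 29)² = 29² = 841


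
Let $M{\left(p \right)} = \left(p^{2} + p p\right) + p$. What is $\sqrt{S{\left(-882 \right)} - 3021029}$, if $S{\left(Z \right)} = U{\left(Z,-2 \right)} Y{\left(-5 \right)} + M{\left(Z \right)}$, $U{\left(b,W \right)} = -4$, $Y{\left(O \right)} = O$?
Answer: $i \sqrt{1466043} \approx 1210.8 i$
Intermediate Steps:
$M{\left(p \right)} = p + 2 p^{2}$ ($M{\left(p \right)} = \left(p^{2} + p^{2}\right) + p = 2 p^{2} + p = p + 2 p^{2}$)
$S{\left(Z \right)} = 20 + Z \left(1 + 2 Z\right)$ ($S{\left(Z \right)} = \left(-4\right) \left(-5\right) + Z \left(1 + 2 Z\right) = 20 + Z \left(1 + 2 Z\right)$)
$\sqrt{S{\left(-882 \right)} - 3021029} = \sqrt{\left(20 - 882 \left(1 + 2 \left(-882\right)\right)\right) - 3021029} = \sqrt{\left(20 - 882 \left(1 - 1764\right)\right) - 3021029} = \sqrt{\left(20 - -1554966\right) - 3021029} = \sqrt{\left(20 + 1554966\right) - 3021029} = \sqrt{1554986 - 3021029} = \sqrt{-1466043} = i \sqrt{1466043}$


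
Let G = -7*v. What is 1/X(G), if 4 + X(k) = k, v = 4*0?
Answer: -¼ ≈ -0.25000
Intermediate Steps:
v = 0
G = 0 (G = -7*0 = 0)
X(k) = -4 + k
1/X(G) = 1/(-4 + 0) = 1/(-4) = -¼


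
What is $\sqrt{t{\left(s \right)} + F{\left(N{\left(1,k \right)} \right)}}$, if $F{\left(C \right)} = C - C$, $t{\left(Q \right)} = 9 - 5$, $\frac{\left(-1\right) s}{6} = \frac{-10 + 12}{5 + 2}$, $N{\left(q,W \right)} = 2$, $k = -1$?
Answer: $2$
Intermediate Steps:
$s = - \frac{12}{7}$ ($s = - 6 \frac{-10 + 12}{5 + 2} = - 6 \cdot \frac{2}{7} = - 6 \cdot 2 \cdot \frac{1}{7} = \left(-6\right) \frac{2}{7} = - \frac{12}{7} \approx -1.7143$)
$t{\left(Q \right)} = 4$
$F{\left(C \right)} = 0$
$\sqrt{t{\left(s \right)} + F{\left(N{\left(1,k \right)} \right)}} = \sqrt{4 + 0} = \sqrt{4} = 2$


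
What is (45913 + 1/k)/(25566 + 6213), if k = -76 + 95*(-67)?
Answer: 295725632/204688539 ≈ 1.4448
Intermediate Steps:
k = -6441 (k = -76 - 6365 = -6441)
(45913 + 1/k)/(25566 + 6213) = (45913 + 1/(-6441))/(25566 + 6213) = (45913 - 1/6441)/31779 = (295725632/6441)*(1/31779) = 295725632/204688539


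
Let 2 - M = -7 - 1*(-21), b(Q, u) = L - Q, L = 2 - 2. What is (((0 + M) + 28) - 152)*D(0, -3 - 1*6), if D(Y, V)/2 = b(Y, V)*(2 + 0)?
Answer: 0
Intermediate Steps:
L = 0
b(Q, u) = -Q (b(Q, u) = 0 - Q = -Q)
D(Y, V) = -4*Y (D(Y, V) = 2*((-Y)*(2 + 0)) = 2*(-Y*2) = 2*(-2*Y) = -4*Y)
M = -12 (M = 2 - (-7 - 1*(-21)) = 2 - (-7 + 21) = 2 - 1*14 = 2 - 14 = -12)
(((0 + M) + 28) - 152)*D(0, -3 - 1*6) = (((0 - 12) + 28) - 152)*(-4*0) = ((-12 + 28) - 152)*0 = (16 - 152)*0 = -136*0 = 0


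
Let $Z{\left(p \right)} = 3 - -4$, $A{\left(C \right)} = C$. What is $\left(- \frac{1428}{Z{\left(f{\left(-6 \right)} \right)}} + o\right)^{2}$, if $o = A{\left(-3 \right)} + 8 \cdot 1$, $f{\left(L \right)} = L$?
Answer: $39601$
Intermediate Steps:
$Z{\left(p \right)} = 7$ ($Z{\left(p \right)} = 3 + 4 = 7$)
$o = 5$ ($o = -3 + 8 \cdot 1 = -3 + 8 = 5$)
$\left(- \frac{1428}{Z{\left(f{\left(-6 \right)} \right)}} + o\right)^{2} = \left(- \frac{1428}{7} + 5\right)^{2} = \left(\left(-1428\right) \frac{1}{7} + 5\right)^{2} = \left(-204 + 5\right)^{2} = \left(-199\right)^{2} = 39601$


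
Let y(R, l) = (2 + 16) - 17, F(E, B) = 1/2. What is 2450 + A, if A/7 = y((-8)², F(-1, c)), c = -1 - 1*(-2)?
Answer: 2457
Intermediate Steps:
c = 1 (c = -1 + 2 = 1)
F(E, B) = ½
y(R, l) = 1 (y(R, l) = 18 - 17 = 1)
A = 7 (A = 7*1 = 7)
2450 + A = 2450 + 7 = 2457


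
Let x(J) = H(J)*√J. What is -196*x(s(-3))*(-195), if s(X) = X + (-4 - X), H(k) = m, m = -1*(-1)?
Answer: 76440*I ≈ 76440.0*I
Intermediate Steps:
m = 1
H(k) = 1
s(X) = -4
x(J) = √J (x(J) = 1*√J = √J)
-196*x(s(-3))*(-195) = -392*I*(-195) = 76440*I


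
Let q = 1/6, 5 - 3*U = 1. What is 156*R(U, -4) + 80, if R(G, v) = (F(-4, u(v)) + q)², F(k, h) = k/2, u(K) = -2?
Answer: 1813/3 ≈ 604.33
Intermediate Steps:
U = 4/3 (U = 5/3 - ⅓*1 = 5/3 - ⅓ = 4/3 ≈ 1.3333)
F(k, h) = k/2 (F(k, h) = k*(½) = k/2)
q = ⅙ ≈ 0.16667
R(G, v) = 121/36 (R(G, v) = ((½)*(-4) + ⅙)² = (-2 + ⅙)² = (-11/6)² = 121/36)
156*R(U, -4) + 80 = 156*(121/36) + 80 = 1573/3 + 80 = 1813/3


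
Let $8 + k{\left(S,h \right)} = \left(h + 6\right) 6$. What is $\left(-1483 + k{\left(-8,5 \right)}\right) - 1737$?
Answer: $-3162$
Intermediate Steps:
$k{\left(S,h \right)} = 28 + 6 h$ ($k{\left(S,h \right)} = -8 + \left(h + 6\right) 6 = -8 + \left(6 + h\right) 6 = -8 + \left(36 + 6 h\right) = 28 + 6 h$)
$\left(-1483 + k{\left(-8,5 \right)}\right) - 1737 = \left(-1483 + \left(28 + 6 \cdot 5\right)\right) - 1737 = \left(-1483 + \left(28 + 30\right)\right) - 1737 = \left(-1483 + 58\right) - 1737 = -1425 - 1737 = -3162$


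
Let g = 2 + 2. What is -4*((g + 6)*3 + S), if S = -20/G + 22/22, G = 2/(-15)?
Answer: -724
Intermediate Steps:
G = -2/15 (G = 2*(-1/15) = -2/15 ≈ -0.13333)
g = 4
S = 151 (S = -20/(-2/15) + 22/22 = -20*(-15/2) + 22*(1/22) = 150 + 1 = 151)
-4*((g + 6)*3 + S) = -4*((4 + 6)*3 + 151) = -4*(10*3 + 151) = -4*(30 + 151) = -4*181 = -724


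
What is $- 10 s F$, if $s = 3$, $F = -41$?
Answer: $1230$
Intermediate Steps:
$- 10 s F = \left(-10\right) 3 \left(-41\right) = \left(-30\right) \left(-41\right) = 1230$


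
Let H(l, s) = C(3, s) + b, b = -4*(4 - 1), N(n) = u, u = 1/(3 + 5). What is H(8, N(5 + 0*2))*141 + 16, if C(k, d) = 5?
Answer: -971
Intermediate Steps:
u = 1/8 ≈ 0.12500
N(n) = 1/8
b = -12 (b = -4*3 = -12)
H(l, s) = -7 (H(l, s) = 5 - 12 = -7)
H(8, N(5 + 0*2))*141 + 16 = -7*141 + 16 = -987 + 16 = -971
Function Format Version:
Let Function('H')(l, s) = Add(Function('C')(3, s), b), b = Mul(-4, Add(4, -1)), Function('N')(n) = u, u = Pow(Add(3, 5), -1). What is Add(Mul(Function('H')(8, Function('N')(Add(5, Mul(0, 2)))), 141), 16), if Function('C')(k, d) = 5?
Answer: -971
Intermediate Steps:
u = Rational(1, 8) (u = Pow(8, -1) = Rational(1, 8) ≈ 0.12500)
Function('N')(n) = Rational(1, 8)
b = -12 (b = Mul(-4, 3) = -12)
Function('H')(l, s) = -7 (Function('H')(l, s) = Add(5, -12) = -7)
Add(Mul(Function('H')(8, Function('N')(Add(5, Mul(0, 2)))), 141), 16) = Add(Mul(-7, 141), 16) = Add(-987, 16) = -971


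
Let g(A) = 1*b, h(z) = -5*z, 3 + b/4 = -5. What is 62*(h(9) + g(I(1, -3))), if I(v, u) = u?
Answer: -4774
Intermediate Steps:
b = -32 (b = -12 + 4*(-5) = -12 - 20 = -32)
g(A) = -32 (g(A) = 1*(-32) = -32)
62*(h(9) + g(I(1, -3))) = 62*(-5*9 - 32) = 62*(-45 - 32) = 62*(-77) = -4774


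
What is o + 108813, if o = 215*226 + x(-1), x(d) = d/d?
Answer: 157404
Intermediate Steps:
x(d) = 1
o = 48591 (o = 215*226 + 1 = 48590 + 1 = 48591)
o + 108813 = 48591 + 108813 = 157404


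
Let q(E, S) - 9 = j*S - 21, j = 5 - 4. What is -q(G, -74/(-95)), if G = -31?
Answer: 1066/95 ≈ 11.221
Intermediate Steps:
j = 1
q(E, S) = -12 + S (q(E, S) = 9 + (1*S - 21) = 9 + (S - 21) = 9 + (-21 + S) = -12 + S)
-q(G, -74/(-95)) = -(-12 - 74/(-95)) = -(-12 - 74*(-1/95)) = -(-12 + 74/95) = -1*(-1066/95) = 1066/95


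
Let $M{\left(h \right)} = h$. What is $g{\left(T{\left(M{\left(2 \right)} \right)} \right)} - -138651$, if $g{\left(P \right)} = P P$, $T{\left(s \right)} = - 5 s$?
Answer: $138751$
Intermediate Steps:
$g{\left(P \right)} = P^{2}$
$g{\left(T{\left(M{\left(2 \right)} \right)} \right)} - -138651 = \left(\left(-5\right) 2\right)^{2} - -138651 = \left(-10\right)^{2} + 138651 = 100 + 138651 = 138751$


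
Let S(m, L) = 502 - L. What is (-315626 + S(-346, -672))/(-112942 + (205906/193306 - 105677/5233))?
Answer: 79522575836674/28567030772195 ≈ 2.7837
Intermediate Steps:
(-315626 + S(-346, -672))/(-112942 + (205906/193306 - 105677/5233)) = (-315626 + (502 - 1*(-672)))/(-112942 + (205906/193306 - 105677/5233)) = (-315626 + (502 + 672))/(-112942 + (205906*(1/193306) - 105677*1/5233)) = (-315626 + 1174)/(-112942 + (102953/96653 - 105677/5233)) = -314452/(-112942 - 9675246032/505785149) = -314452/(-57134061544390/505785149) = -314452*(-505785149/57134061544390) = 79522575836674/28567030772195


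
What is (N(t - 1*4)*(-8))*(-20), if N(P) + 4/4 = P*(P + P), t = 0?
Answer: 4960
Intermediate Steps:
N(P) = -1 + 2*P² (N(P) = -1 + P*(P + P) = -1 + P*(2*P) = -1 + 2*P²)
(N(t - 1*4)*(-8))*(-20) = ((-1 + 2*(0 - 1*4)²)*(-8))*(-20) = ((-1 + 2*(0 - 4)²)*(-8))*(-20) = ((-1 + 2*(-4)²)*(-8))*(-20) = ((-1 + 2*16)*(-8))*(-20) = ((-1 + 32)*(-8))*(-20) = (31*(-8))*(-20) = -248*(-20) = 4960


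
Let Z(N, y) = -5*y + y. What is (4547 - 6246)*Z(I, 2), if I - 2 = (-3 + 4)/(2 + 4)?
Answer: 13592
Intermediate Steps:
I = 13/6 (I = 2 + (-3 + 4)/(2 + 4) = 2 + 1/6 = 2 + 1*(⅙) = 2 + ⅙ = 13/6 ≈ 2.1667)
Z(N, y) = -4*y
(4547 - 6246)*Z(I, 2) = (4547 - 6246)*(-4*2) = -1699*(-8) = 13592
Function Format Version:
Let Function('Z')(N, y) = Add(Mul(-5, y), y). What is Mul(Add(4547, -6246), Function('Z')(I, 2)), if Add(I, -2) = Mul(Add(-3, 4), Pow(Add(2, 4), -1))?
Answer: 13592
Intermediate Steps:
I = Rational(13, 6) (I = Add(2, Mul(Add(-3, 4), Pow(Add(2, 4), -1))) = Add(2, Mul(1, Pow(6, -1))) = Add(2, Mul(1, Rational(1, 6))) = Add(2, Rational(1, 6)) = Rational(13, 6) ≈ 2.1667)
Function('Z')(N, y) = Mul(-4, y)
Mul(Add(4547, -6246), Function('Z')(I, 2)) = Mul(Add(4547, -6246), Mul(-4, 2)) = Mul(-1699, -8) = 13592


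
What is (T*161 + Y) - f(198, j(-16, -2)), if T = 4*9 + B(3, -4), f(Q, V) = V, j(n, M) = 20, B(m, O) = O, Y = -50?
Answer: 5082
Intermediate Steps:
T = 32 (T = 4*9 - 4 = 36 - 4 = 32)
(T*161 + Y) - f(198, j(-16, -2)) = (32*161 - 50) - 1*20 = (5152 - 50) - 20 = 5102 - 20 = 5082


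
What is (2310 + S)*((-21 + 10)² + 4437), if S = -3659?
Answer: -6148742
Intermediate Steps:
(2310 + S)*((-21 + 10)² + 4437) = (2310 - 3659)*((-21 + 10)² + 4437) = -1349*((-11)² + 4437) = -1349*(121 + 4437) = -1349*4558 = -6148742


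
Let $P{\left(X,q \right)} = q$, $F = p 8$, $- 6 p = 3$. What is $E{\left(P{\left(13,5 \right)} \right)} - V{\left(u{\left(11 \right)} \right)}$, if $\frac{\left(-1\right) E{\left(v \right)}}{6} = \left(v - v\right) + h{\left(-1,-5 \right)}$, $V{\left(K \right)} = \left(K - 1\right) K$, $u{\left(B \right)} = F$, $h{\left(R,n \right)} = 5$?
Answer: $-50$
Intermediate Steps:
$p = - \frac{1}{2}$ ($p = \left(- \frac{1}{6}\right) 3 = - \frac{1}{2} \approx -0.5$)
$F = -4$ ($F = \left(- \frac{1}{2}\right) 8 = -4$)
$u{\left(B \right)} = -4$
$V{\left(K \right)} = K \left(-1 + K\right)$ ($V{\left(K \right)} = \left(-1 + K\right) K = K \left(-1 + K\right)$)
$E{\left(v \right)} = -30$ ($E{\left(v \right)} = - 6 \left(\left(v - v\right) + 5\right) = - 6 \left(0 + 5\right) = \left(-6\right) 5 = -30$)
$E{\left(P{\left(13,5 \right)} \right)} - V{\left(u{\left(11 \right)} \right)} = -30 - - 4 \left(-1 - 4\right) = -30 - \left(-4\right) \left(-5\right) = -30 - 20 = -50$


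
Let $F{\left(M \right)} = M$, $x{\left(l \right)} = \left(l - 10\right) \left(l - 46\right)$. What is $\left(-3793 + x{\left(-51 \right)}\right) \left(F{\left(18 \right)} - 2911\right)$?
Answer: $-6144732$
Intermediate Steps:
$x{\left(l \right)} = \left(-46 + l\right) \left(-10 + l\right)$ ($x{\left(l \right)} = \left(-10 + l\right) \left(-46 + l\right) = \left(-46 + l\right) \left(-10 + l\right)$)
$\left(-3793 + x{\left(-51 \right)}\right) \left(F{\left(18 \right)} - 2911\right) = \left(-3793 + \left(460 + \left(-51\right)^{2} - -2856\right)\right) \left(18 - 2911\right) = \left(-3793 + \left(460 + 2601 + 2856\right)\right) \left(-2893\right) = \left(-3793 + 5917\right) \left(-2893\right) = 2124 \left(-2893\right) = -6144732$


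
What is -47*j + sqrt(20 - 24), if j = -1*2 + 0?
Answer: 94 + 2*I ≈ 94.0 + 2.0*I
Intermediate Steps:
j = -2 (j = -2 + 0 = -2)
-47*j + sqrt(20 - 24) = -47*(-2) + sqrt(20 - 24) = 94 + sqrt(-4) = 94 + 2*I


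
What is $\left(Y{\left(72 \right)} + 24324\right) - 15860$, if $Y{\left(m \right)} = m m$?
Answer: $13648$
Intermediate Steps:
$Y{\left(m \right)} = m^{2}$
$\left(Y{\left(72 \right)} + 24324\right) - 15860 = \left(72^{2} + 24324\right) - 15860 = \left(5184 + 24324\right) - 15860 = 29508 - 15860 = 13648$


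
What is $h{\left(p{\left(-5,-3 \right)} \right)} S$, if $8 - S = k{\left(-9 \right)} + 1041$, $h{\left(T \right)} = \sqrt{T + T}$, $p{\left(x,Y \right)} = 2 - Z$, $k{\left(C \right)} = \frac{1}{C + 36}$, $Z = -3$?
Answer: $- \frac{27892 \sqrt{10}}{27} \approx -3266.8$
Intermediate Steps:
$k{\left(C \right)} = \frac{1}{36 + C}$
$p{\left(x,Y \right)} = 5$ ($p{\left(x,Y \right)} = 2 - -3 = 2 + 3 = 5$)
$h{\left(T \right)} = \sqrt{2} \sqrt{T}$ ($h{\left(T \right)} = \sqrt{2 T} = \sqrt{2} \sqrt{T}$)
$S = - \frac{27892}{27}$ ($S = 8 - \left(\frac{1}{36 - 9} + 1041\right) = 8 - \left(\frac{1}{27} + 1041\right) = 8 - \frac{28108}{27} = - \frac{27892}{27} \approx -1033.0$)
$h{\left(p{\left(-5,-3 \right)} \right)} S = \sqrt{2} \sqrt{5} \left(- \frac{27892}{27}\right) = \sqrt{10} \left(- \frac{27892}{27}\right) = - \frac{27892 \sqrt{10}}{27}$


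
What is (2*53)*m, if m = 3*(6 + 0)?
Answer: 1908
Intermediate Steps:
m = 18 (m = 3*6 = 18)
(2*53)*m = (2*53)*18 = 106*18 = 1908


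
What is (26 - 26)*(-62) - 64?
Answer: -64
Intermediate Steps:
(26 - 26)*(-62) - 64 = 0*(-62) - 64 = 0 - 64 = -64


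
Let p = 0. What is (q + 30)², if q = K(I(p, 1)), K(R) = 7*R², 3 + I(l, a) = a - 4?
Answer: 79524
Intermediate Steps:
I(l, a) = -7 + a (I(l, a) = -3 + (a - 4) = -3 + (-4 + a) = -7 + a)
q = 252 (q = 7*(-7 + 1)² = 7*(-6)² = 7*36 = 252)
(q + 30)² = (252 + 30)² = 282² = 79524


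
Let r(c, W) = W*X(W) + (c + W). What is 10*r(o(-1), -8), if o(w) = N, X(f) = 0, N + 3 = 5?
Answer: -60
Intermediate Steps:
N = 2 (N = -3 + 5 = 2)
o(w) = 2
r(c, W) = W + c (r(c, W) = W*0 + (c + W) = 0 + (W + c) = W + c)
10*r(o(-1), -8) = 10*(-8 + 2) = 10*(-6) = -60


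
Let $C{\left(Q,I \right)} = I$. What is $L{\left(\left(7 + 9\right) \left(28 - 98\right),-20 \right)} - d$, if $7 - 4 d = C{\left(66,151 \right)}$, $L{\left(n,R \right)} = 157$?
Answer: $193$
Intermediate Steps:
$d = -36$ ($d = \frac{7}{4} - \frac{151}{4} = -36$)
$L{\left(\left(7 + 9\right) \left(28 - 98\right),-20 \right)} - d = 157 - -36 = 157 + 36 = 193$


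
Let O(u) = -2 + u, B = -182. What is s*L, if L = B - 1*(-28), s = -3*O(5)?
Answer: 1386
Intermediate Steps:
s = -9 (s = -3*(-2 + 5) = -3*3 = -9)
L = -154 (L = -182 - 1*(-28) = -182 + 28 = -154)
s*L = -9*(-154) = 1386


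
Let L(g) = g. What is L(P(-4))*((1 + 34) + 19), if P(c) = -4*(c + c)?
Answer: 1728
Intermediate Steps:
P(c) = -8*c
L(P(-4))*((1 + 34) + 19) = (-8*(-4))*((1 + 34) + 19) = 32*(35 + 19) = 32*54 = 1728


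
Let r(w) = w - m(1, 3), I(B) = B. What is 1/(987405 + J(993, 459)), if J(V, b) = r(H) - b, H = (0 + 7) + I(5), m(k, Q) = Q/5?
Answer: 5/4934787 ≈ 1.0132e-6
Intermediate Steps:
m(k, Q) = Q/5 (m(k, Q) = Q*(⅕) = Q/5)
H = 12 (H = (0 + 7) + 5 = 7 + 5 = 12)
r(w) = -⅗ + w (r(w) = w - 3/5 = w - 1*⅗ = w - ⅗ = -⅗ + w)
J(V, b) = 57/5 - b (J(V, b) = (-⅗ + 12) - b = 57/5 - b)
1/(987405 + J(993, 459)) = 1/(987405 + (57/5 - 1*459)) = 1/(987405 + (57/5 - 459)) = 1/(987405 - 2238/5) = 1/(4934787/5) = 5/4934787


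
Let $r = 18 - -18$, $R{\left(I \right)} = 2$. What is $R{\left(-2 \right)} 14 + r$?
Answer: $64$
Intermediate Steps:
$r = 36$ ($r = 18 + 18 = 36$)
$R{\left(-2 \right)} 14 + r = 2 \cdot 14 + 36 = 28 + 36 = 64$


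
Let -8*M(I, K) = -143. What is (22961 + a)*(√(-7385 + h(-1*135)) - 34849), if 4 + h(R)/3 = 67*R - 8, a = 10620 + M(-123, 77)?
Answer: -9367097559/8 + 268791*I*√8639/4 ≈ -1.1709e+9 + 6.2458e+6*I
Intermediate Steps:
M(I, K) = 143/8 (M(I, K) = -⅛*(-143) = 143/8)
a = 85103/8 (a = 10620 + 143/8 = 85103/8 ≈ 10638.)
h(R) = -36 + 201*R (h(R) = -12 + 3*(67*R - 8) = -12 + 3*(-8 + 67*R) = -12 + (-24 + 201*R) = -36 + 201*R)
(22961 + a)*(√(-7385 + h(-1*135)) - 34849) = (22961 + 85103/8)*(√(-7385 + (-36 + 201*(-1*135))) - 34849) = 268791*(√(-7385 + (-36 + 201*(-135))) - 34849)/8 = 268791*(√(-7385 + (-36 - 27135)) - 34849)/8 = 268791*(√(-7385 - 27171) - 34849)/8 = 268791*(√(-34556) - 34849)/8 = 268791*(2*I*√8639 - 34849)/8 = 268791*(-34849 + 2*I*√8639)/8 = -9367097559/8 + 268791*I*√8639/4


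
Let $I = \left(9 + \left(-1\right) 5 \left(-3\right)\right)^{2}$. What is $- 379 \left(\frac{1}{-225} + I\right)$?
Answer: $- \frac{49118021}{225} \approx -2.183 \cdot 10^{5}$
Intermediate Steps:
$I = 576$ ($I = \left(9 - -15\right)^{2} = \left(9 + 15\right)^{2} = 24^{2} = 576$)
$- 379 \left(\frac{1}{-225} + I\right) = - 379 \left(\frac{1}{-225} + 576\right) = - 379 \left(- \frac{1}{225} + 576\right) = \left(-379\right) \frac{129599}{225} = - \frac{49118021}{225}$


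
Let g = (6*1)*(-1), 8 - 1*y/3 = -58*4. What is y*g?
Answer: -4320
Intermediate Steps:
y = 720 (y = 24 - (-174)*4 = 24 - 3*(-232) = 24 + 696 = 720)
g = -6 (g = 6*(-1) = -6)
y*g = 720*(-6) = -4320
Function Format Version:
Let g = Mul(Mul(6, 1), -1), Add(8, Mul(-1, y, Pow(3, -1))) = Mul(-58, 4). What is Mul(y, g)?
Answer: -4320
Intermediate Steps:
y = 720 (y = Add(24, Mul(-3, Mul(-58, 4))) = Add(24, Mul(-3, -232)) = Add(24, 696) = 720)
g = -6 (g = Mul(6, -1) = -6)
Mul(y, g) = Mul(720, -6) = -4320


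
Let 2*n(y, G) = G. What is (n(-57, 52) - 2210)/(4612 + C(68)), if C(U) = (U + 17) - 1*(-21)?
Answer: -156/337 ≈ -0.46291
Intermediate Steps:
C(U) = 38 + U (C(U) = (17 + U) + 21 = 38 + U)
n(y, G) = G/2
(n(-57, 52) - 2210)/(4612 + C(68)) = ((1/2)*52 - 2210)/(4612 + (38 + 68)) = (26 - 2210)/(4612 + 106) = -2184/4718 = -2184*1/4718 = -156/337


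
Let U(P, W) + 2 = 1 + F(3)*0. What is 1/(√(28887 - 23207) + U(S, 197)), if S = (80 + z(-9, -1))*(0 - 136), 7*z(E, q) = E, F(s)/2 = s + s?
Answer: 1/5679 + 4*√355/5679 ≈ 0.013447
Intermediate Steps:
F(s) = 4*s (F(s) = 2*(s + s) = 2*(2*s) = 4*s)
z(E, q) = E/7
S = -74936/7 (S = (80 + (⅐)*(-9))*(0 - 136) = (80 - 9/7)*(-136) = (551/7)*(-136) = -74936/7 ≈ -10705.)
U(P, W) = -1 (U(P, W) = -2 + (1 + (4*3)*0) = -2 + (1 + 12*0) = -2 + (1 + 0) = -2 + 1 = -1)
1/(√(28887 - 23207) + U(S, 197)) = 1/(√(28887 - 23207) - 1) = 1/(√5680 - 1) = 1/(4*√355 - 1) = 1/(-1 + 4*√355)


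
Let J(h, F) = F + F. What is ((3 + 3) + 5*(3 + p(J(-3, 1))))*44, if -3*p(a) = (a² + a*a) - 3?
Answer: 1672/3 ≈ 557.33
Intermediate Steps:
J(h, F) = 2*F
p(a) = 1 - 2*a²/3 (p(a) = -((a² + a*a) - 3)/3 = -((a² + a²) - 3)/3 = -(2*a² - 3)/3 = -(-3 + 2*a²)/3 = 1 - 2*a²/3)
((3 + 3) + 5*(3 + p(J(-3, 1))))*44 = ((3 + 3) + 5*(3 + (1 - 2*(2*1)²/3)))*44 = (6 + 5*(3 + (1 - ⅔*2²)))*44 = (6 + 5*(3 + (1 - ⅔*4)))*44 = (6 + 5*(3 + (1 - 8/3)))*44 = (6 + 5*(3 - 5/3))*44 = (6 + 5*(4/3))*44 = (6 + 20/3)*44 = (38/3)*44 = 1672/3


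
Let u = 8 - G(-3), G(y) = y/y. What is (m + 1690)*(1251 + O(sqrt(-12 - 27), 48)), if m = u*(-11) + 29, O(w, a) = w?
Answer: 2054142 + 1642*I*sqrt(39) ≈ 2.0541e+6 + 10254.0*I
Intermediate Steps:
G(y) = 1
u = 7 (u = 8 - 1*1 = 8 - 1 = 7)
m = -48 (m = 7*(-11) + 29 = -77 + 29 = -48)
(m + 1690)*(1251 + O(sqrt(-12 - 27), 48)) = (-48 + 1690)*(1251 + sqrt(-12 - 27)) = 1642*(1251 + sqrt(-39)) = 1642*(1251 + I*sqrt(39)) = 2054142 + 1642*I*sqrt(39)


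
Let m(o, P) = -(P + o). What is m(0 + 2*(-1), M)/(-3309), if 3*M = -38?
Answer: -44/9927 ≈ -0.0044324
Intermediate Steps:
M = -38/3 (M = (1/3)*(-38) = -38/3 ≈ -12.667)
m(o, P) = -P - o
m(0 + 2*(-1), M)/(-3309) = (-1*(-38/3) - (0 + 2*(-1)))/(-3309) = (38/3 - (0 - 2))*(-1/3309) = (38/3 - 1*(-2))*(-1/3309) = (38/3 + 2)*(-1/3309) = (44/3)*(-1/3309) = -44/9927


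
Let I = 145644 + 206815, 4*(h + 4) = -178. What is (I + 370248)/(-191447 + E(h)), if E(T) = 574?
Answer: -722707/190873 ≈ -3.7863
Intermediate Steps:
h = -97/2 (h = -4 + (1/4)*(-178) = -4 - 89/2 = -97/2 ≈ -48.500)
I = 352459
(I + 370248)/(-191447 + E(h)) = (352459 + 370248)/(-191447 + 574) = 722707/(-190873) = 722707*(-1/190873) = -722707/190873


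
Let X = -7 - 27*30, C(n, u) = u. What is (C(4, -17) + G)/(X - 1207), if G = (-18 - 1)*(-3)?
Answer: -5/253 ≈ -0.019763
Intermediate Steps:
G = 57 (G = -19*(-3) = 57)
X = -817 (X = -7 - 810 = -817)
(C(4, -17) + G)/(X - 1207) = (-17 + 57)/(-817 - 1207) = 40/(-2024) = 40*(-1/2024) = -5/253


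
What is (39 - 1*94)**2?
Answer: 3025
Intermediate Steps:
(39 - 1*94)**2 = (39 - 94)**2 = (-55)**2 = 3025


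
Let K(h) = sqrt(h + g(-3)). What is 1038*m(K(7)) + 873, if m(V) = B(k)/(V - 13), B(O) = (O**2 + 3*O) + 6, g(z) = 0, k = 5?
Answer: -79883/27 - 7958*sqrt(7)/27 ≈ -3738.4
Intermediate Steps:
K(h) = sqrt(h) (K(h) = sqrt(h + 0) = sqrt(h))
B(O) = 6 + O**2 + 3*O
m(V) = 46/(-13 + V) (m(V) = (6 + 5**2 + 3*5)/(V - 13) = (6 + 25 + 15)/(-13 + V) = 46/(-13 + V))
1038*m(K(7)) + 873 = 1038*(46/(-13 + sqrt(7))) + 873 = 47748/(-13 + sqrt(7)) + 873 = 873 + 47748/(-13 + sqrt(7))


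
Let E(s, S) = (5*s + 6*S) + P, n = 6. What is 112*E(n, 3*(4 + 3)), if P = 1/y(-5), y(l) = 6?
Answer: 52472/3 ≈ 17491.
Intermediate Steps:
P = ⅙ (P = 1/6 = ⅙ ≈ 0.16667)
E(s, S) = ⅙ + 5*s + 6*S (E(s, S) = (5*s + 6*S) + ⅙ = ⅙ + 5*s + 6*S)
112*E(n, 3*(4 + 3)) = 112*(⅙ + 5*6 + 6*(3*(4 + 3))) = 112*(⅙ + 30 + 6*(3*7)) = 112*(⅙ + 30 + 6*21) = 112*(⅙ + 30 + 126) = 112*(937/6) = 52472/3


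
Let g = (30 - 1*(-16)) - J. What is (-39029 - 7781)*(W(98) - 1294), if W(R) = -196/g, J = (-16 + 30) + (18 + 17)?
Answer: 172541660/3 ≈ 5.7514e+7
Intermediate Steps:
J = 49 (J = 14 + 35 = 49)
g = -3 (g = (30 - 1*(-16)) - 1*49 = (30 + 16) - 49 = 46 - 49 = -3)
W(R) = 196/3 (W(R) = -196/(-3) = -196*(-⅓) = 196/3)
(-39029 - 7781)*(W(98) - 1294) = (-39029 - 7781)*(196/3 - 1294) = -46810*(-3686/3) = 172541660/3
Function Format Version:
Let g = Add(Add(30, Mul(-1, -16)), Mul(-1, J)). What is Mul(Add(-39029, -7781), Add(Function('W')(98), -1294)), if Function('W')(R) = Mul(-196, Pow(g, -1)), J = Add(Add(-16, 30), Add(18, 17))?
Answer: Rational(172541660, 3) ≈ 5.7514e+7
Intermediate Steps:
J = 49 (J = Add(14, 35) = 49)
g = -3 (g = Add(Add(30, Mul(-1, -16)), Mul(-1, 49)) = Add(Add(30, 16), -49) = Add(46, -49) = -3)
Function('W')(R) = Rational(196, 3) (Function('W')(R) = Mul(-196, Pow(-3, -1)) = Mul(-196, Rational(-1, 3)) = Rational(196, 3))
Mul(Add(-39029, -7781), Add(Function('W')(98), -1294)) = Mul(Add(-39029, -7781), Add(Rational(196, 3), -1294)) = Mul(-46810, Rational(-3686, 3)) = Rational(172541660, 3)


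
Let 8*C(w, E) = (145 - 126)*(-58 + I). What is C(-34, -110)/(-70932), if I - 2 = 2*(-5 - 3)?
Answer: 57/23644 ≈ 0.0024108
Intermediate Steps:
I = -14 (I = 2 + 2*(-5 - 3) = 2 + 2*(-8) = 2 - 16 = -14)
C(w, E) = -171 (C(w, E) = ((145 - 126)*(-58 - 14))/8 = (19*(-72))/8 = (⅛)*(-1368) = -171)
C(-34, -110)/(-70932) = -171/(-70932) = -171*(-1/70932) = 57/23644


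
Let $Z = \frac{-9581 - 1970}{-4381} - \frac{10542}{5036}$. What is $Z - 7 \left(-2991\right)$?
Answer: $\frac{230969535613}{11031358} \approx 20938.0$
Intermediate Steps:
$Z = \frac{5993167}{11031358}$ ($Z = \left(-9581 - 1970\right) \left(- \frac{1}{4381}\right) - \frac{5271}{2518} = \left(-11551\right) \left(- \frac{1}{4381}\right) - \frac{5271}{2518} = \frac{11551}{4381} - \frac{5271}{2518} = \frac{5993167}{11031358} \approx 0.54328$)
$Z - 7 \left(-2991\right) = \frac{5993167}{11031358} - 7 \left(-2991\right) = \frac{5993167}{11031358} - -20937 = \frac{5993167}{11031358} + 20937 = \frac{230969535613}{11031358}$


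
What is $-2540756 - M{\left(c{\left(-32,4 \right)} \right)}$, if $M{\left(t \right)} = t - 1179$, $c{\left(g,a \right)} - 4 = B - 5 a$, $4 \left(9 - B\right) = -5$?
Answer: $- \frac{10158285}{4} \approx -2.5396 \cdot 10^{6}$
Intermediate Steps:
$B = \frac{41}{4}$ ($B = 9 - - \frac{5}{4} = 9 + \frac{5}{4} = \frac{41}{4} \approx 10.25$)
$c{\left(g,a \right)} = \frac{57}{4} - 5 a$ ($c{\left(g,a \right)} = 4 - \left(- \frac{41}{4} + 5 a\right) = \frac{57}{4} - 5 a$)
$M{\left(t \right)} = -1179 + t$
$-2540756 - M{\left(c{\left(-32,4 \right)} \right)} = -2540756 - \left(-1179 + \left(\frac{57}{4} - 20\right)\right) = -2540756 - \left(-1179 - \frac{23}{4}\right) = -2540756 - - \frac{4739}{4} = -2540756 + \frac{4739}{4} = - \frac{10158285}{4}$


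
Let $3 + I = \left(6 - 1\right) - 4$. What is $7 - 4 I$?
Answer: $15$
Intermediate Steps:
$I = -2$ ($I = -3 + \left(\left(6 - 1\right) - 4\right) = -3 + \left(5 - 4\right) = -3 + 1 = -2$)
$7 - 4 I = 7 - -8 = 7 + 8 = 15$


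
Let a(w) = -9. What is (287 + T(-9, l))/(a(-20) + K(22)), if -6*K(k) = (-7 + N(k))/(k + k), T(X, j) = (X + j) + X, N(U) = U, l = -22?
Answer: -21736/797 ≈ -27.272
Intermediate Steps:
T(X, j) = j + 2*X
K(k) = -(-7 + k)/(12*k) (K(k) = -(-7 + k)/(6*(k + k)) = -(-7 + k)/(6*(2*k)) = -(-7 + k)*1/(2*k)/6 = -(-7 + k)/(12*k))
(287 + T(-9, l))/(a(-20) + K(22)) = (287 + (-22 + 2*(-9)))/(-9 + (1/12)*(7 - 1*22)/22) = (287 + (-22 - 18))/(-9 + (1/12)*(1/22)*(7 - 22)) = (287 - 40)/(-9 + (1/12)*(1/22)*(-15)) = 247/(-9 - 5/88) = 247/(-797/88) = 247*(-88/797) = -21736/797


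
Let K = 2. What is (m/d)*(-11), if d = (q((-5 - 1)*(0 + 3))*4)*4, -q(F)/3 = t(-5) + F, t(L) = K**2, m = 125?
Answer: -1375/672 ≈ -2.0461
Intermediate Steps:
t(L) = 4 (t(L) = 2**2 = 4)
q(F) = -12 - 3*F (q(F) = -3*(4 + F) = -12 - 3*F)
d = 672 (d = ((-12 - 3*(-5 - 1)*(0 + 3))*4)*4 = ((-12 - (-18)*3)*4)*4 = ((-12 - 3*(-18))*4)*4 = ((-12 + 54)*4)*4 = (42*4)*4 = 168*4 = 672)
(m/d)*(-11) = (125/672)*(-11) = -1375/672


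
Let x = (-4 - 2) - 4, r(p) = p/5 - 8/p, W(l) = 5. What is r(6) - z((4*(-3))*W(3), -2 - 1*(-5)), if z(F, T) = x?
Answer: 148/15 ≈ 9.8667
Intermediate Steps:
r(p) = -8/p + p/5 (r(p) = p*(⅕) - 8/p = p/5 - 8/p = -8/p + p/5)
x = -10 (x = -6 - 4 = -10)
z(F, T) = -10
r(6) - z((4*(-3))*W(3), -2 - 1*(-5)) = (-8/6 + (⅕)*6) - 1*(-10) = (-8*⅙ + 6/5) + 10 = (-4/3 + 6/5) + 10 = -2/15 + 10 = 148/15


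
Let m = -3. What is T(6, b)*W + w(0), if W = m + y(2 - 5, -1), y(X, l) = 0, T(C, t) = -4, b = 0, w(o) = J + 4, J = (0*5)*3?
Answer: 16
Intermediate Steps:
J = 0 (J = 0*3 = 0)
w(o) = 4 (w(o) = 0 + 4 = 4)
W = -3 (W = -3 + 0 = -3)
T(6, b)*W + w(0) = -4*(-3) + 4 = 12 + 4 = 16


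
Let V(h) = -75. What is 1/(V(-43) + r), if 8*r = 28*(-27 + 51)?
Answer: ⅑ ≈ 0.11111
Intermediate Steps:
r = 84 (r = (28*(-27 + 51))/8 = (28*24)/8 = (⅛)*672 = 84)
1/(V(-43) + r) = 1/(-75 + 84) = 1/9 = ⅑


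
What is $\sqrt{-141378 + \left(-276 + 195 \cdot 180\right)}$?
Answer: $i \sqrt{106554} \approx 326.43 i$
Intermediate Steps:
$\sqrt{-141378 + \left(-276 + 195 \cdot 180\right)} = \sqrt{-141378 + \left(-276 + 35100\right)} = \sqrt{-141378 + 34824} = \sqrt{-106554} = i \sqrt{106554}$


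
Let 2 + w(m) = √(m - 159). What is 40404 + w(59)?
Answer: 40402 + 10*I ≈ 40402.0 + 10.0*I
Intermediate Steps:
w(m) = -2 + √(-159 + m) (w(m) = -2 + √(m - 159) = -2 + √(-159 + m))
40404 + w(59) = 40404 + (-2 + √(-159 + 59)) = 40404 + (-2 + √(-100)) = 40404 + (-2 + 10*I) = 40402 + 10*I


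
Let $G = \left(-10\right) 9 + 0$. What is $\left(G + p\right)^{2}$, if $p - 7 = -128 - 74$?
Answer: $81225$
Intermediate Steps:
$p = -195$ ($p = 7 - 202 = -195$)
$G = -90$ ($G = -90 + 0 = -90$)
$\left(G + p\right)^{2} = \left(-90 - 195\right)^{2} = \left(-285\right)^{2} = 81225$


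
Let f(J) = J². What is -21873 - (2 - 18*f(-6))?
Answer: -21227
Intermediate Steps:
-21873 - (2 - 18*f(-6)) = -21873 - (2 - 18*(-6)²) = -21873 - (2 - 18*36) = -21873 - (2 - 648) = -21873 - 1*(-646) = -21873 + 646 = -21227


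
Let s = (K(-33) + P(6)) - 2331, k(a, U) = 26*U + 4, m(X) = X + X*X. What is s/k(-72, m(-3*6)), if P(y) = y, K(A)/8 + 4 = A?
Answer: -2621/7960 ≈ -0.32927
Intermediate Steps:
K(A) = -32 + 8*A
m(X) = X + X²
k(a, U) = 4 + 26*U
s = -2621 (s = ((-32 + 8*(-33)) + 6) - 2331 = ((-32 - 264) + 6) - 2331 = (-296 + 6) - 2331 = -290 - 2331 = -2621)
s/k(-72, m(-3*6)) = -2621/(4 + 26*((-3*6)*(1 - 3*6))) = -2621/(4 + 26*(-18*(1 - 18))) = -2621/(4 + 26*(-18*(-17))) = -2621/(4 + 26*306) = -2621/(4 + 7956) = -2621/7960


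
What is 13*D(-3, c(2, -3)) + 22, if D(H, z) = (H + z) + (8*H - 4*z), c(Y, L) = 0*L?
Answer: -329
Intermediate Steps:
c(Y, L) = 0
D(H, z) = -3*z + 9*H (D(H, z) = (H + z) + (-4*z + 8*H) = -3*z + 9*H)
13*D(-3, c(2, -3)) + 22 = 13*(-3*0 + 9*(-3)) + 22 = 13*(0 - 27) + 22 = 13*(-27) + 22 = -351 + 22 = -329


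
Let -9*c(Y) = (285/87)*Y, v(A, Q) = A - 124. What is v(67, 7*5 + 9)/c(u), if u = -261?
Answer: -⅗ ≈ -0.60000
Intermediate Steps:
v(A, Q) = -124 + A
c(Y) = -95*Y/261 (c(Y) = -285/87*Y/9 = -285*(1/87)*Y/9 = -95*Y/261)
v(67, 7*5 + 9)/c(u) = (-124 + 67)/((-95/261*(-261))) = -57/95 = -57*1/95 = -⅗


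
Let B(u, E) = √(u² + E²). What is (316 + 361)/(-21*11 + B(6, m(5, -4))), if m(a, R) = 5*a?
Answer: -156387/52700 - 677*√661/52700 ≈ -3.2978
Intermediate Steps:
B(u, E) = √(E² + u²)
(316 + 361)/(-21*11 + B(6, m(5, -4))) = (316 + 361)/(-21*11 + √((5*5)² + 6²)) = 677/(-231 + √(25² + 36)) = 677/(-231 + √(625 + 36)) = 677/(-231 + √661)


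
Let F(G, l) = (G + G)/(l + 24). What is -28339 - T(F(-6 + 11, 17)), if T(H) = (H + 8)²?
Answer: -47752103/1681 ≈ -28407.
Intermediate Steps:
F(G, l) = 2*G/(24 + l) (F(G, l) = (2*G)/(24 + l) = 2*G/(24 + l))
T(H) = (8 + H)²
-28339 - T(F(-6 + 11, 17)) = -28339 - (8 + 2*(-6 + 11)/(24 + 17))² = -28339 - (8 + 2*5/41)² = -28339 - (8 + 2*5*(1/41))² = -28339 - (8 + 10/41)² = -28339 - (338/41)² = -28339 - 1*114244/1681 = -28339 - 114244/1681 = -47752103/1681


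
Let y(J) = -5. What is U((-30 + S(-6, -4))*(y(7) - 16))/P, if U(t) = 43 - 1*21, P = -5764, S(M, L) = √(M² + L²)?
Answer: -1/262 ≈ -0.0038168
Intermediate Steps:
S(M, L) = √(L² + M²)
U(t) = 22 (U(t) = 43 - 21 = 22)
U((-30 + S(-6, -4))*(y(7) - 16))/P = 22/(-5764) = 22*(-1/5764) = -1/262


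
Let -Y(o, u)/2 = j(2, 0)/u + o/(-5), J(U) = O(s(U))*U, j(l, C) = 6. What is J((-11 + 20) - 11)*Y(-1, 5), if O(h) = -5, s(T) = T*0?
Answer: -28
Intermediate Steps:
s(T) = 0
J(U) = -5*U
Y(o, u) = -12/u + 2*o/5 (Y(o, u) = -2*(6/u + o/(-5)) = -2*(6/u + o*(-⅕)) = -2*(6/u - o/5) = -12/u + 2*o/5)
J((-11 + 20) - 11)*Y(-1, 5) = (-5*((-11 + 20) - 11))*(-12/5 + (⅖)*(-1)) = (-5*(9 - 11))*(-12*⅕ - ⅖) = (-5*(-2))*(-12/5 - ⅖) = 10*(-14/5) = -28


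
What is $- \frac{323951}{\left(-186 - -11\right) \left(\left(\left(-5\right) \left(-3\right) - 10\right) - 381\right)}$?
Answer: $- \frac{323951}{65800} \approx -4.9233$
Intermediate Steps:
$- \frac{323951}{\left(-186 - -11\right) \left(\left(\left(-5\right) \left(-3\right) - 10\right) - 381\right)} = - \frac{323951}{\left(-186 + 11\right) \left(\left(15 - 10\right) - 381\right)} = - \frac{323951}{\left(-175\right) \left(5 - 381\right)} = - \frac{323951}{\left(-175\right) \left(-376\right)} = - \frac{323951}{65800}$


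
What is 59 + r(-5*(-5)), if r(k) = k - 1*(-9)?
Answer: 93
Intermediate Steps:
r(k) = 9 + k (r(k) = k + 9 = 9 + k)
59 + r(-5*(-5)) = 59 + (9 - 5*(-5)) = 59 + (9 + 25) = 59 + 34 = 93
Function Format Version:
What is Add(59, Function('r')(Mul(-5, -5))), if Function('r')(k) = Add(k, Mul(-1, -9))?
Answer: 93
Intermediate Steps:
Function('r')(k) = Add(9, k) (Function('r')(k) = Add(k, 9) = Add(9, k))
Add(59, Function('r')(Mul(-5, -5))) = Add(59, Add(9, Mul(-5, -5))) = Add(59, Add(9, 25)) = Add(59, 34) = 93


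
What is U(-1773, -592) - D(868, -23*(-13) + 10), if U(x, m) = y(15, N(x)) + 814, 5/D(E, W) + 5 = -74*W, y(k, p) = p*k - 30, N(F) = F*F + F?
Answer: 1077844453009/22871 ≈ 4.7127e+7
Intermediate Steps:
N(F) = F + F² (N(F) = F² + F = F + F²)
y(k, p) = -30 + k*p (y(k, p) = k*p - 30 = -30 + k*p)
D(E, W) = 5/(-5 - 74*W)
U(x, m) = 784 + 15*x*(1 + x) (U(x, m) = (-30 + 15*(x*(1 + x))) + 814 = (-30 + 15*x*(1 + x)) + 814 = 784 + 15*x*(1 + x))
U(-1773, -592) - D(868, -23*(-13) + 10) = (784 + 15*(-1773)*(1 - 1773)) - (-5)/(5 + 74*(-23*(-13) + 10)) = (784 + 15*(-1773)*(-1772)) - (-5)/(5 + 74*(299 + 10)) = (784 + 47126340) - (-5)/(5 + 74*309) = 47127124 - (-5)/(5 + 22866) = 47127124 - (-5)/22871 = 47127124 - 1*(-5/22871) = 47127124 + 5/22871 = 1077844453009/22871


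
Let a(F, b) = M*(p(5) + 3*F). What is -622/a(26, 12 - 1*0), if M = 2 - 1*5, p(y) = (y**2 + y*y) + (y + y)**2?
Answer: 311/342 ≈ 0.90936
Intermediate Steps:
p(y) = 6*y**2 (p(y) = (y**2 + y**2) + (2*y)**2 = 2*y**2 + 4*y**2 = 6*y**2)
M = -3 (M = 2 - 5 = -3)
a(F, b) = -450 - 9*F (a(F, b) = -3*(6*5**2 + 3*F) = -3*(6*25 + 3*F) = -3*(150 + 3*F) = -450 - 9*F)
-622/a(26, 12 - 1*0) = -622/(-450 - 9*26) = -622/(-450 - 234) = -622/(-684) = -622*(-1/684) = 311/342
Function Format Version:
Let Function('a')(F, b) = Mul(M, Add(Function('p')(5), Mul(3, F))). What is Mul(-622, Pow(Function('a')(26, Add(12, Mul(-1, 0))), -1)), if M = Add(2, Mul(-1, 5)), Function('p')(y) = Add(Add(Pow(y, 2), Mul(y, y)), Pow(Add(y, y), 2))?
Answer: Rational(311, 342) ≈ 0.90936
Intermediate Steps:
Function('p')(y) = Mul(6, Pow(y, 2)) (Function('p')(y) = Add(Add(Pow(y, 2), Pow(y, 2)), Pow(Mul(2, y), 2)) = Add(Mul(2, Pow(y, 2)), Mul(4, Pow(y, 2))) = Mul(6, Pow(y, 2)))
M = -3 (M = Add(2, -5) = -3)
Function('a')(F, b) = Add(-450, Mul(-9, F)) (Function('a')(F, b) = Mul(-3, Add(Mul(6, Pow(5, 2)), Mul(3, F))) = Mul(-3, Add(Mul(6, 25), Mul(3, F))) = Mul(-3, Add(150, Mul(3, F))) = Add(-450, Mul(-9, F)))
Mul(-622, Pow(Function('a')(26, Add(12, Mul(-1, 0))), -1)) = Mul(-622, Pow(Add(-450, Mul(-9, 26)), -1)) = Mul(-622, Pow(Add(-450, -234), -1)) = Mul(-622, Pow(-684, -1)) = Mul(-622, Rational(-1, 684)) = Rational(311, 342)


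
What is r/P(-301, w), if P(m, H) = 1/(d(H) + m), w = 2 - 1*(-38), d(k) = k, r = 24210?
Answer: -6318810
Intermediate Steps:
w = 40 (w = 2 + 38 = 40)
P(m, H) = 1/(H + m)
r/P(-301, w) = 24210/(1/(40 - 301)) = 24210/(1/(-261)) = 24210/(-1/261) = 24210*(-261) = -6318810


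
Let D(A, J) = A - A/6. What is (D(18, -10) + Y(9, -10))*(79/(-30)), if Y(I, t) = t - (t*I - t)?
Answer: -1343/6 ≈ -223.83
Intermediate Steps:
D(A, J) = 5*A/6 (D(A, J) = A - A/6 = 5*A/6)
Y(I, t) = 2*t - I*t (Y(I, t) = t - (I*t - t) = t - (-t + I*t) = t + (t - I*t) = 2*t - I*t)
(D(18, -10) + Y(9, -10))*(79/(-30)) = ((⅚)*18 - 10*(2 - 1*9))*(79/(-30)) = (15 - 10*(2 - 9))*(79*(-1/30)) = (15 - 10*(-7))*(-79/30) = (15 + 70)*(-79/30) = 85*(-79/30) = -1343/6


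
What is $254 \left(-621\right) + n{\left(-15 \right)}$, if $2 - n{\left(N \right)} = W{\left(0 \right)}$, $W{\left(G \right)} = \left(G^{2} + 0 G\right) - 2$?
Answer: $-157730$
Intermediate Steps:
$W{\left(G \right)} = -2 + G^{2}$ ($W{\left(G \right)} = \left(G^{2} + 0\right) - 2 = G^{2} - 2 = -2 + G^{2}$)
$n{\left(N \right)} = 4$ ($n{\left(N \right)} = 2 - \left(-2 + 0^{2}\right) = 2 - \left(-2 + 0\right) = 2 - -2 = 2 + 2 = 4$)
$254 \left(-621\right) + n{\left(-15 \right)} = 254 \left(-621\right) + 4 = -157734 + 4 = -157730$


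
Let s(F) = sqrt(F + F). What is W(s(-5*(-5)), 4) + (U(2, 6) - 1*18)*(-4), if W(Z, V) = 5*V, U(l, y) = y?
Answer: 68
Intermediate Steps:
s(F) = sqrt(2)*sqrt(F) (s(F) = sqrt(2*F) = sqrt(2)*sqrt(F))
W(s(-5*(-5)), 4) + (U(2, 6) - 1*18)*(-4) = 5*4 + (6 - 1*18)*(-4) = 20 + (6 - 18)*(-4) = 20 - 12*(-4) = 20 + 48 = 68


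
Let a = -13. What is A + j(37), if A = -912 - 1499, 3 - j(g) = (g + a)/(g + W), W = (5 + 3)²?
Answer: -243232/101 ≈ -2408.2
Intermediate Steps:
W = 64 (W = 8² = 64)
j(g) = 3 - (-13 + g)/(64 + g) (j(g) = 3 - (g - 13)/(g + 64) = 3 - (-13 + g)/(64 + g))
A = -2411
A + j(37) = -2411 + (205 + 2*37)/(64 + 37) = -2411 + (205 + 74)/101 = -2411 + (1/101)*279 = -2411 + 279/101 = -243232/101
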